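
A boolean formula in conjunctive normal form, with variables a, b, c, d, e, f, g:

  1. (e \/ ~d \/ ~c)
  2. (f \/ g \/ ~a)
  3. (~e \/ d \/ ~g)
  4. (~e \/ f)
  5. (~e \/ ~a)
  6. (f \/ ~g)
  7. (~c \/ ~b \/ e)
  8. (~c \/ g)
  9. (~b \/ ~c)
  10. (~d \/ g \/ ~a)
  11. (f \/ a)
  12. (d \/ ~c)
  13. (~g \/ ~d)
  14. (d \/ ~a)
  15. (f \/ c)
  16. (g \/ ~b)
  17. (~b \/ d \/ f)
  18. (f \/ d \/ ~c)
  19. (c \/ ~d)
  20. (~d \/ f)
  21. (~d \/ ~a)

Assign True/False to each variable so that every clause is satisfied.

a=F, b=F, c=F, d=F, e=F, f=T, g=T

Pure literal: b appears only negated; assign b = False.
Pure literal: f appears only positively; assign f = True.
Set a = False and propagate.
Set c = False and propagate.
  then d is forced to False.
Branch on e: take e = False.
g is now unconstrained; take g = True.
Every clause has at least one true literal under this assignment.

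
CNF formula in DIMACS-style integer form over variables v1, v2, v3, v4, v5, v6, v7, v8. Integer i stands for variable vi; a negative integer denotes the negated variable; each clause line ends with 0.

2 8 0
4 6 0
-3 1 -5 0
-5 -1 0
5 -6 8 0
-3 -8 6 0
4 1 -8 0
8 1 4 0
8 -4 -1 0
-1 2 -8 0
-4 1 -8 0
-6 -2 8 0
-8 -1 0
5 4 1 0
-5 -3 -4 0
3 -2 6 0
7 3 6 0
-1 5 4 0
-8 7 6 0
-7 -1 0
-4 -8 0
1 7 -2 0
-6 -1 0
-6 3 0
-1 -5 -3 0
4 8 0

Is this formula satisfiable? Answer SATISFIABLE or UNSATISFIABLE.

SATISFIABLE

Branch on v1: take v1 = False.
The remaining clauses are satisfied by v2 = True, v3 = True, v4 = True, v5 = False, v6 = False, v7 = True, v8 = False.
Every clause has at least one true literal under this assignment.
So v1 = False, v2 = True, v3 = True, v4 = True, v5 = False, v6 = False, v7 = True, v8 = False is a satisfying assignment.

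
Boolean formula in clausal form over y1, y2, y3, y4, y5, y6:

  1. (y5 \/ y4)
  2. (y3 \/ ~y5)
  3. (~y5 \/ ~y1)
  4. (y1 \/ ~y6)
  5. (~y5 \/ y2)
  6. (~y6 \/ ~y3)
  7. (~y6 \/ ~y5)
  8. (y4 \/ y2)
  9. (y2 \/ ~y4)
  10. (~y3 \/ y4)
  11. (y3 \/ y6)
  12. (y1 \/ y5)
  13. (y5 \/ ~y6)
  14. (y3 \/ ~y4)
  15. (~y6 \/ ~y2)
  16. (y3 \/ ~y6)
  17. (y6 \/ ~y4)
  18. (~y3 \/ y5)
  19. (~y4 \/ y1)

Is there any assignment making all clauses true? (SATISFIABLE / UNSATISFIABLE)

UNSATISFIABLE

y5 = True:
  propagation gives y3=True, y1=False, y6=False, y2=True; an empty clause results — contradiction.
y5 = False:
  propagation gives y4=True, y2=True, y1=True, y6=False; an empty clause results — contradiction.
Every branch closes, so no satisfying assignment exists.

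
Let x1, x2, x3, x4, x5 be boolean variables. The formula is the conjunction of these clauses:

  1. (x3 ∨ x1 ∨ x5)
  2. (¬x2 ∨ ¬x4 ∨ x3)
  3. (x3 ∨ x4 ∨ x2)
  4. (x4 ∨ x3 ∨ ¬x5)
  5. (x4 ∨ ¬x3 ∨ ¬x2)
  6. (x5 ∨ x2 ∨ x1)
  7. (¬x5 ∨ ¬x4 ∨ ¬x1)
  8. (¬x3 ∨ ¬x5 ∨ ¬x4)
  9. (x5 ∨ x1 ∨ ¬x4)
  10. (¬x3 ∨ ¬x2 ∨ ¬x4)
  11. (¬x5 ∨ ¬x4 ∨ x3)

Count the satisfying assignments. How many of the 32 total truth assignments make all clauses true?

6

Satisfying assignments:
  x1=0 x2=0 x3=1 x4=0 x5=1
  x1=1 x2=0 x3=0 x4=1 x5=0
  x1=1 x2=0 x3=1 x4=0 x5=0
  x1=1 x2=0 x3=1 x4=0 x5=1
  x1=1 x2=0 x3=1 x4=1 x5=0
  x1=1 x2=1 x3=0 x4=0 x5=0
That's 6 in total.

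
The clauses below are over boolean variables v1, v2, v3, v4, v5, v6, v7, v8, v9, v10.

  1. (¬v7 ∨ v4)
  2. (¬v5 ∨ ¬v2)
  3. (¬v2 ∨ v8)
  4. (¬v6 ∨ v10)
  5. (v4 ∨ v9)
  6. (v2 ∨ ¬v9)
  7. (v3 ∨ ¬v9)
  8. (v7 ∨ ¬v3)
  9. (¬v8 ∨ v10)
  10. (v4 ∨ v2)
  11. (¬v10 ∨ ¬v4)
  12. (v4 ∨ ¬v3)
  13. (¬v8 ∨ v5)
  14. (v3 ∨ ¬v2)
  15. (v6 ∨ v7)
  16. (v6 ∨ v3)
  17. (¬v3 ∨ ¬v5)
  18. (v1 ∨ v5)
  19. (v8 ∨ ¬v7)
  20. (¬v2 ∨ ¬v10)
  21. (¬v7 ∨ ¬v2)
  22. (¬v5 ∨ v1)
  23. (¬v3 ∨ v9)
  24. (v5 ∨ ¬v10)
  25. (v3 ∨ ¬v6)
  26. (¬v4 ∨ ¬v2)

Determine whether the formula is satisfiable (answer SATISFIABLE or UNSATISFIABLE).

UNSATISFIABLE

v2 = True:
  propagation gives v5=False, v8=True; an empty clause results — contradiction.
v2 = False:
  propagation gives v9=False, v4=True, v10=False, v6=False; an empty clause results — contradiction.
Every branch closes, so no satisfying assignment exists.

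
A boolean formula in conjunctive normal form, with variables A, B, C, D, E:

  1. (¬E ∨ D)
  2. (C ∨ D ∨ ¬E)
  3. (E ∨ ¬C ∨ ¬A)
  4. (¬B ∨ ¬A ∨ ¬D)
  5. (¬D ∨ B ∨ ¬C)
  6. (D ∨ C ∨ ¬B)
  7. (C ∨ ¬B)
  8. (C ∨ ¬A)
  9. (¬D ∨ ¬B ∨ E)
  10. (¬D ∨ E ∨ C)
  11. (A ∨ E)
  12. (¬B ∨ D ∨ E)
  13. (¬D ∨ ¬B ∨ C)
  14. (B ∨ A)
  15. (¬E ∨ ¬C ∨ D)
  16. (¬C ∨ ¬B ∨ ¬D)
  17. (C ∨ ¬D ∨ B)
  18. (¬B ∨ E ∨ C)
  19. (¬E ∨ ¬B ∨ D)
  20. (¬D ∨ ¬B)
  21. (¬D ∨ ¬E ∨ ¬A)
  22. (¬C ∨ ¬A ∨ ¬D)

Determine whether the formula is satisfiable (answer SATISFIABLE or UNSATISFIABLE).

UNSATISFIABLE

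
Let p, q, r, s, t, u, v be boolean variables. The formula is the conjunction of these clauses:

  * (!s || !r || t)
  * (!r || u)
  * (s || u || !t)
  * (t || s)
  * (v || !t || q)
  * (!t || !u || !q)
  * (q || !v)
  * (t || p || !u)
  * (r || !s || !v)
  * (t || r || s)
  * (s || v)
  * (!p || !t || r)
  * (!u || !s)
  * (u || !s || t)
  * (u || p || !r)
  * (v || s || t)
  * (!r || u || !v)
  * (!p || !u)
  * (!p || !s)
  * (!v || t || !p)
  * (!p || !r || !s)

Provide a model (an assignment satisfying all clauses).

p=F, q=T, r=F, s=T, t=T, u=F, v=F

Check each clause:
  1. (!r || t || !s) — !r is true.
  2. (!r || u) — !r is true.
  3. (s || !t || u) — s is true.
  4. (s || t) — s is true.
  5. (!t || v || q) — q is true.
  6. (!t || !q || !u) — !u is true.
  7. (q || !v) — !v is true.
  8. (t || p || !u) — !u is true.
  9. (!v || r || !s) — !v is true.
  10. (t || s || r) — s is true.
  11. (v || s) — s is true.
  12. (!t || !p || r) — !p is true.
  13. (!u || !s) — !u is true.
  14. (t || u || !s) — t is true.
  15. (!r || u || p) — !r is true.
  16. (s || v || t) — s is true.
  17. (!v || !r || u) — !v is true.
  18. (!u || !p) — !u is true.
  19. (!s || !p) — !p is true.
  20. (t || !v || !p) — !v is true.
  21. (!s || !p || !r) — !r is true.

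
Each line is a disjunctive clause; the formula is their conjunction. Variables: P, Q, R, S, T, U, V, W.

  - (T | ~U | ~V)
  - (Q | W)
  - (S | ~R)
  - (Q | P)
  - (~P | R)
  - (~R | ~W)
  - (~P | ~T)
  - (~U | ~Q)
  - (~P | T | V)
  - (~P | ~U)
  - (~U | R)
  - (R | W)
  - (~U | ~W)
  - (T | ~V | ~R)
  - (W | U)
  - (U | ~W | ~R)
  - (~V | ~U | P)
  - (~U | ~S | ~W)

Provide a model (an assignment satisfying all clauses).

Set P = False and propagate.
  then Q is forced to True.
  then U is forced to False.
  then W is forced to True.
  then R is forced to False.
S, T, V are now unconstrained; take S = True, T = True, V = True.
Every clause has at least one true literal under this assignment.

P=F, Q=T, R=F, S=T, T=T, U=F, V=T, W=T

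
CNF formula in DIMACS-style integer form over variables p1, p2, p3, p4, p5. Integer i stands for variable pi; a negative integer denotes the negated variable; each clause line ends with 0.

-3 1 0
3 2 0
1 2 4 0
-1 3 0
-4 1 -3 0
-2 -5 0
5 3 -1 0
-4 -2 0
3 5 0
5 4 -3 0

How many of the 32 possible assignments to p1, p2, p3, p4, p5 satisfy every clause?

3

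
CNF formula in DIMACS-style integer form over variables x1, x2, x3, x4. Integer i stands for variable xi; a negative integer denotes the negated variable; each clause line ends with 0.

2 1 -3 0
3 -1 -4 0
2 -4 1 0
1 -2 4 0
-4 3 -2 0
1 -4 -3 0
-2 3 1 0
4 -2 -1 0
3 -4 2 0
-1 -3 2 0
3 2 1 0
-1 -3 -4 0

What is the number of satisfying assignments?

1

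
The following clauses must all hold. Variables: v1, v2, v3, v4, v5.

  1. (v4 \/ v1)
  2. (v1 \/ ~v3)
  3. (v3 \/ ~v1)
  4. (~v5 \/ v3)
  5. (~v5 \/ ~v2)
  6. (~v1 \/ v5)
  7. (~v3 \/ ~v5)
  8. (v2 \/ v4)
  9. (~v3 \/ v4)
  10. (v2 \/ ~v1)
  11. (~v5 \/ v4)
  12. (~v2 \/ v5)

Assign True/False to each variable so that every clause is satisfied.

v4 occurs only positively in the remaining clauses — set v4 = True.
Branch on v1: take v1 = False.
  then v3 is forced to False.
  then v5 is forced to False.
  then v2 is forced to False.
Every clause has at least one true literal under this assignment.

v1=False, v2=False, v3=False, v4=True, v5=False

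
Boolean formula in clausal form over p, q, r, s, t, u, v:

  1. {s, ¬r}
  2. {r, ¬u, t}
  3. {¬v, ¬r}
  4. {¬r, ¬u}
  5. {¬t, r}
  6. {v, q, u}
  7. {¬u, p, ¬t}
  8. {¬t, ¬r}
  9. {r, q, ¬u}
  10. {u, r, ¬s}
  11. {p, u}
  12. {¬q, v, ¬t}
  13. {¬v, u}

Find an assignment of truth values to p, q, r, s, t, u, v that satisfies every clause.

p=True, q=True, r=True, s=True, t=False, u=False, v=False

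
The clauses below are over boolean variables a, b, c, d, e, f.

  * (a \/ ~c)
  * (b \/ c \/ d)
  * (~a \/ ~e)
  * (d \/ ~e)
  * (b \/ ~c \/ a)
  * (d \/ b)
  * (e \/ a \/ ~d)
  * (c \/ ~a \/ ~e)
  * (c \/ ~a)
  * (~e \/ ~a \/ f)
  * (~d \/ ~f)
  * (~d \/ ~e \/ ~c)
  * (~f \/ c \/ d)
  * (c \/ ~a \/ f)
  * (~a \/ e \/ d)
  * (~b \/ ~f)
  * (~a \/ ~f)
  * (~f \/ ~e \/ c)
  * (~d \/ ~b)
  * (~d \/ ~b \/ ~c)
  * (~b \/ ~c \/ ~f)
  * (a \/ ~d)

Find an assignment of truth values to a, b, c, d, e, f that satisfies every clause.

a=F, b=T, c=F, d=F, e=F, f=F

Check each clause:
  1. (a \/ ~c) — ~c is true.
  2. (d \/ b \/ c) — b is true.
  3. (~e \/ ~a) — ~e is true.
  4. (~e \/ d) — ~e is true.
  5. (a \/ ~c \/ b) — b is true.
  6. (b \/ d) — b is true.
  7. (~d \/ a \/ e) — ~d is true.
  8. (~e \/ c \/ ~a) — ~a is true.
  9. (~a \/ c) — ~a is true.
  10. (~e \/ f \/ ~a) — ~e is true.
  11. (~f \/ ~d) — ~f is true.
  12. (~e \/ ~c \/ ~d) — ~e is true.
  13. (c \/ ~f \/ d) — ~f is true.
  14. (f \/ c \/ ~a) — ~a is true.
  15. (e \/ ~a \/ d) — ~a is true.
  16. (~b \/ ~f) — ~f is true.
  17. (~f \/ ~a) — ~f is true.
  18. (c \/ ~f \/ ~e) — ~f is true.
  19. (~d \/ ~b) — ~d is true.
  20. (~b \/ ~c \/ ~d) — ~d is true.
  21. (~c \/ ~f \/ ~b) — ~f is true.
  22. (~d \/ a) — ~d is true.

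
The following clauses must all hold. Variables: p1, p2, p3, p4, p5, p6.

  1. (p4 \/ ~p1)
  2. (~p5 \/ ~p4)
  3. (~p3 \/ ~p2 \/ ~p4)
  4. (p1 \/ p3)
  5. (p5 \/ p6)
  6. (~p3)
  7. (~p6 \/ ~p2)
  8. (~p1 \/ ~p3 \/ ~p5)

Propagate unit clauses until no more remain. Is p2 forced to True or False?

(~p3) stands alone — p3 = False.
In (p3 \/ p1), p3 is now false; p1 must hold, so p1 = True.
In (p4 \/ ~p1), ~p1 is now false; p4 must hold, so p4 = True.
In (~p4 \/ ~p5), ~p4 is now false; ~p5 must hold, so p5 = False.
In (p5 \/ p6), p5 is now false; p6 must hold, so p6 = True.
In (~p2 \/ ~p6), ~p6 is now false; ~p2 must hold, so p2 = False.

False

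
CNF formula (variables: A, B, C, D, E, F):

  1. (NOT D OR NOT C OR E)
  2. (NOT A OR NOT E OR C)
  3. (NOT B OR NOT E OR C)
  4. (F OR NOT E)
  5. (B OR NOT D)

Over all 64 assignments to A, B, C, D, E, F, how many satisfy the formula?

27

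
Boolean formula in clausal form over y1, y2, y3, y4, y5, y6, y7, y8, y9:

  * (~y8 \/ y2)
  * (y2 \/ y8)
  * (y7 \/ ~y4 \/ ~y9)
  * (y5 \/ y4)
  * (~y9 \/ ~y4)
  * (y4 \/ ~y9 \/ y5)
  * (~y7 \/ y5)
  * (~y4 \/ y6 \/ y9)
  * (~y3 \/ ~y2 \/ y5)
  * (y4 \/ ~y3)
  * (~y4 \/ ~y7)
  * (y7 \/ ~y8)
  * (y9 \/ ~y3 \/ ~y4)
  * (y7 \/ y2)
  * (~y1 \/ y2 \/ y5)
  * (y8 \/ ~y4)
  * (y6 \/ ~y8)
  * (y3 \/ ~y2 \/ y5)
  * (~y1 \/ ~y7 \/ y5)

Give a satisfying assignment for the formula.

y1=F, y2=T, y3=F, y4=F, y5=T, y6=F, y7=T, y8=F, y9=F

Check each clause:
  1. (y2 \/ ~y8) — ~y8 is true.
  2. (y2 \/ y8) — y2 is true.
  3. (~y4 \/ ~y9 \/ y7) — y7 is true.
  4. (y5 \/ y4) — y5 is true.
  5. (~y4 \/ ~y9) — ~y4 is true.
  6. (~y9 \/ y4 \/ y5) — y5 is true.
  7. (y5 \/ ~y7) — y5 is true.
  8. (y9 \/ ~y4 \/ y6) — ~y4 is true.
  9. (~y2 \/ y5 \/ ~y3) — y5 is true.
  10. (y4 \/ ~y3) — ~y3 is true.
  11. (~y4 \/ ~y7) — ~y4 is true.
  12. (y7 \/ ~y8) — ~y8 is true.
  13. (~y3 \/ y9 \/ ~y4) — ~y4 is true.
  14. (y2 \/ y7) — y2 is true.
  15. (y2 \/ y5 \/ ~y1) — y2 is true.
  16. (~y4 \/ y8) — ~y4 is true.
  17. (y6 \/ ~y8) — ~y8 is true.
  18. (y3 \/ y5 \/ ~y2) — y5 is true.
  19. (~y7 \/ ~y1 \/ y5) — y5 is true.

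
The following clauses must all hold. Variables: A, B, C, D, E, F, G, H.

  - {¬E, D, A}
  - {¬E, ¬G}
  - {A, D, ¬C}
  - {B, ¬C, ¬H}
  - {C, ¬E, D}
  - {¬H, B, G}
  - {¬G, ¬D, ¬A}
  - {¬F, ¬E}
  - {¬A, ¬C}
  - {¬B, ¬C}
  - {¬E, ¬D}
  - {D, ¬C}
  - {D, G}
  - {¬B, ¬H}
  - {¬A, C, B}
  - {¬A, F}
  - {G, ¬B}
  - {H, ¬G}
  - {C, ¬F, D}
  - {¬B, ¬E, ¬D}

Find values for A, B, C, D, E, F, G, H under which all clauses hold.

E occurs only negated in the remaining clauses — set E = False.
Branch on A: take A = False.
Set B = False and propagate.
Try C = False.
For the remaining variables, D = True, F = True, G = True, H = True works.
Check each clause:
  1. {A, D, ¬E} — ¬E is true.
  2. {¬E, ¬G} — ¬E is true.
  3. {A, ¬C, D} — D is true.
  4. {B, ¬C, ¬H} — ¬C is true.
  5. {¬E, C, D} — ¬E is true.
  6. {G, ¬H, B} — G is true.
  7. {¬D, ¬A, ¬G} — ¬A is true.
  8. {¬E, ¬F} — ¬E is true.
  9. {¬C, ¬A} — ¬C is true.
  10. {¬B, ¬C} — ¬C is true.
  11. {¬D, ¬E} — ¬E is true.
  12. {¬C, D} — D is true.
  13. {D, G} — D is true.
  14. {¬B, ¬H} — ¬B is true.
  15. {¬A, C, B} — ¬A is true.
  16. {F, ¬A} — F is true.
  17. {G, ¬B} — ¬B is true.
  18. {¬G, H} — H is true.
  19. {¬F, D, C} — D is true.
  20. {¬E, ¬D, ¬B} — ¬E is true.

A=False  B=False  C=False  D=True  E=False  F=True  G=True  H=True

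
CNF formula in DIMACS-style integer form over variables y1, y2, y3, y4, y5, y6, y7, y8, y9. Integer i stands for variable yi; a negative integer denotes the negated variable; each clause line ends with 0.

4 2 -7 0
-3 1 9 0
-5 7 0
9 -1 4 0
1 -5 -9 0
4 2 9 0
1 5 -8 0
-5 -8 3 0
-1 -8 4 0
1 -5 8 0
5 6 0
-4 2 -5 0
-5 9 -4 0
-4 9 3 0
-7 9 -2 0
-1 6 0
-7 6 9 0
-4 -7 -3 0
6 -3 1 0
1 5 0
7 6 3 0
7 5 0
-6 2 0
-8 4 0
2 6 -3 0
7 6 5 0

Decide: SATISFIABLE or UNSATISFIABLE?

SATISFIABLE

Branch on y1: take y1 = True.
  then y6 is forced to True.
  then y2 is forced to True.
For the remaining variables, y3 = False, y4 = False, y5 = False, y7 = True, y8 = False, y9 = True works.
Every clause has at least one true literal under this assignment.
So y1=1, y2=1, y3=0, y4=0, y5=0, y6=1, y7=1, y8=0, y9=1 is a satisfying assignment.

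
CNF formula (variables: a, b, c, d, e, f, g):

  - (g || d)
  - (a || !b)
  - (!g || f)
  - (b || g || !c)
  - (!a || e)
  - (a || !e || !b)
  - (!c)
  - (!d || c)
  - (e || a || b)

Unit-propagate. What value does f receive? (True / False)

True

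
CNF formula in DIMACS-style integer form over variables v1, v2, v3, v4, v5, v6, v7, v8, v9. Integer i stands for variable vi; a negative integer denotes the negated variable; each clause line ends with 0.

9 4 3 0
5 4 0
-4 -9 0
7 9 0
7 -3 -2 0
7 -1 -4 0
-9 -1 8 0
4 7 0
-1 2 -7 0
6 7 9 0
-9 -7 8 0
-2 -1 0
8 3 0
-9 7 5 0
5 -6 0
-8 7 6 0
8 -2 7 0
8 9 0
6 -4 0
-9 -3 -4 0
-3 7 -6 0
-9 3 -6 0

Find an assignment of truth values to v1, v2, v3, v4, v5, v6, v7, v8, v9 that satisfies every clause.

v1=False  v2=False  v3=True  v4=False  v5=True  v6=False  v7=True  v8=True  v9=False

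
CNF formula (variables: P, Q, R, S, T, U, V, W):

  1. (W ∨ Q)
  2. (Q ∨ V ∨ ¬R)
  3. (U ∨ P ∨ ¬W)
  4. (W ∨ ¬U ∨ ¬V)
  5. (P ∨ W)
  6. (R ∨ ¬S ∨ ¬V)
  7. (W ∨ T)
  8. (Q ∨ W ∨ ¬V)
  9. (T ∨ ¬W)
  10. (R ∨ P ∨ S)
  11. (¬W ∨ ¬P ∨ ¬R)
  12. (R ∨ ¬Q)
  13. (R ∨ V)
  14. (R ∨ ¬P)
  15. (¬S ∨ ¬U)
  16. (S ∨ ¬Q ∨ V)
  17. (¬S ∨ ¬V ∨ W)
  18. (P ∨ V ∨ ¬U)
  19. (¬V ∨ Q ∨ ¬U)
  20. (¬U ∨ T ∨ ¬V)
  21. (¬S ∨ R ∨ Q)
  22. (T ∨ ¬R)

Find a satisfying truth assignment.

T occurs only positively in the remaining clauses — set T = True.
Set P = True and propagate.
  then R is forced to True.
  then W is forced to False.
  then Q is forced to True.
The remaining clauses are satisfied by S = True, U = False, V = False.

P=T, Q=T, R=T, S=T, T=T, U=F, V=F, W=F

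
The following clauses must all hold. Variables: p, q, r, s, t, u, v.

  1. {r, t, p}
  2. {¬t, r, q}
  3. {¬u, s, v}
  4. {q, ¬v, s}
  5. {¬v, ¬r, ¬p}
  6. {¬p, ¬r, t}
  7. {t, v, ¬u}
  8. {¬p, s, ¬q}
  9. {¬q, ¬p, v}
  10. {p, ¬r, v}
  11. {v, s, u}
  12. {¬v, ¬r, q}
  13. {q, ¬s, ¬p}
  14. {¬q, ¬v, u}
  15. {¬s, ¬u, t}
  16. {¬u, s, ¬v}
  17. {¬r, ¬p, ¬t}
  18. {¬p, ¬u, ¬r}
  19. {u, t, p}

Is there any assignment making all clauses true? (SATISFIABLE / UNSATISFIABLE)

SATISFIABLE

Branch on p: take p = False.
The remaining clauses are satisfied by q = True, r = True, s = True, t = True, u = True, v = True.
Every clause has at least one true literal under this assignment.
So p=F, q=T, r=T, s=T, t=T, u=T, v=T is a satisfying assignment.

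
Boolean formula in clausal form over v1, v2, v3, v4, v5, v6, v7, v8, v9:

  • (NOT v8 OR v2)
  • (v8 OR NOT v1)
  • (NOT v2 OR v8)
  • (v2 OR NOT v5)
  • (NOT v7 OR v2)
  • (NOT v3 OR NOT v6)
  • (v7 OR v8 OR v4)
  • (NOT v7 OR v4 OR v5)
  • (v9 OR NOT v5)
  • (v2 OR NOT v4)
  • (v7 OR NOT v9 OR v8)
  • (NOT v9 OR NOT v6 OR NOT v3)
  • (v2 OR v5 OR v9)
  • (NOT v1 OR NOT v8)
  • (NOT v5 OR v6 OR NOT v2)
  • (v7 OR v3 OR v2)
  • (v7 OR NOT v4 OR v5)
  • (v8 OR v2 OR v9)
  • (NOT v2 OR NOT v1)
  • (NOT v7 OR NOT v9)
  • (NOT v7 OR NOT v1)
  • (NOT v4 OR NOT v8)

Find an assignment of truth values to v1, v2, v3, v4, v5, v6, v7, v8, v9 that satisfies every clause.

v1 occurs only negated in the remaining clauses — set v1 = False.
Branch on v2: take v2 = True.
  then v8 is forced to True.
  then v4 is forced to False.
Set v3 = False and propagate.
The remaining clauses are satisfied by v5 = False, v6 = False, v7 = False, v9 = False.

v1=False  v2=True  v3=False  v4=False  v5=False  v6=False  v7=False  v8=True  v9=False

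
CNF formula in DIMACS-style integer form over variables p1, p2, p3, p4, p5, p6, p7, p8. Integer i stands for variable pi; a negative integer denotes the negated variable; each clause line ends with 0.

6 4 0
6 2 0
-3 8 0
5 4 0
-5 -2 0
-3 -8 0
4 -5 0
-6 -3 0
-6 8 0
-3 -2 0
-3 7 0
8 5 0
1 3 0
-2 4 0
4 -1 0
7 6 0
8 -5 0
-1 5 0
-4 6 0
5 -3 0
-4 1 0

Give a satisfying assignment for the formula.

p1=True  p2=False  p3=False  p4=True  p5=True  p6=True  p7=False  p8=True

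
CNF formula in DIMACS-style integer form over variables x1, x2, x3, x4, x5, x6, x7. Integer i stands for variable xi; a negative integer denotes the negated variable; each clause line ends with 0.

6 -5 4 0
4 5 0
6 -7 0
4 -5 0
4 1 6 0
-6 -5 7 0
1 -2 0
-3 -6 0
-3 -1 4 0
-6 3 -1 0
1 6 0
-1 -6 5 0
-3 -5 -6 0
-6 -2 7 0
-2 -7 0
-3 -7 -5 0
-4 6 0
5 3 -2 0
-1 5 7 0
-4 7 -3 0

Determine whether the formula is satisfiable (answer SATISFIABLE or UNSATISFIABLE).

SATISFIABLE

Pure literal: x2 appears only negated; assign x2 = False.
Set x1 = False and propagate.
  then x6 is forced to True.
  then x3 is forced to False.
Try x4 = True.
Try x5 = True.
  then x7 is forced to True.
So x1=False, x2=False, x3=False, x4=True, x5=True, x6=True, x7=True is a satisfying assignment.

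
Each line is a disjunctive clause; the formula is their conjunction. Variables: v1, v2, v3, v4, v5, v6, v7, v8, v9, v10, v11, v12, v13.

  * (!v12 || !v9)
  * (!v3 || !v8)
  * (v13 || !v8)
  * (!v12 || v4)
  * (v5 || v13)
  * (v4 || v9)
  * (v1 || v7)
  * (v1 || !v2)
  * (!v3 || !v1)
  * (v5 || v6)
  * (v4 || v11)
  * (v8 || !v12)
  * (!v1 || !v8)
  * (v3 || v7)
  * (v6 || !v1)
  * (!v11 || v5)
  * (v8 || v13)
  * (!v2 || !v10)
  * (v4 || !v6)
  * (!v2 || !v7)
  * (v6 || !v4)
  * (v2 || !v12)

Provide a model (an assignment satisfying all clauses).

v1=F, v2=F, v3=F, v4=T, v5=F, v6=T, v7=T, v8=T, v9=T, v10=T, v11=F, v12=F, v13=T

v12 occurs only negated in the remaining clauses — set v12 = False.
Pure literal: v13 appears only positively; assign v13 = True.
Branch on v1: take v1 = False.
  then v7 is forced to True.
  then v2 is forced to False.
Try v3 = False.
The remaining clauses are satisfied by v4 = True, v5 = False, v6 = True, v8 = True, v9 = True, v10 = True, v11 = False.
Every clause has at least one true literal under this assignment.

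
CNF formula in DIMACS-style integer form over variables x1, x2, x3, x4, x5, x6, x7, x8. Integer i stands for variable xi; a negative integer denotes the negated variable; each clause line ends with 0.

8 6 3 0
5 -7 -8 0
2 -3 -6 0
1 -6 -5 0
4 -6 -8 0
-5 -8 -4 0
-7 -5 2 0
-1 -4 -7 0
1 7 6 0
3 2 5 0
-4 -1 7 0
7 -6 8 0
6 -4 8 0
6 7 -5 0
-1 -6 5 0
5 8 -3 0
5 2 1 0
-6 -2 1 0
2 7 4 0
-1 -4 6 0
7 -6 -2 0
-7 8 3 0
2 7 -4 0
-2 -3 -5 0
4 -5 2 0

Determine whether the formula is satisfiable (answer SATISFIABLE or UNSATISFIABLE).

SATISFIABLE

Try x1 = True.
Set x2 = True and propagate.
The remaining clauses are satisfied by x3 = False, x4 = False, x5 = True, x6 = False, x7 = True, x8 = True.
So x1 = True, x2 = True, x3 = False, x4 = False, x5 = True, x6 = False, x7 = True, x8 = True is a satisfying assignment.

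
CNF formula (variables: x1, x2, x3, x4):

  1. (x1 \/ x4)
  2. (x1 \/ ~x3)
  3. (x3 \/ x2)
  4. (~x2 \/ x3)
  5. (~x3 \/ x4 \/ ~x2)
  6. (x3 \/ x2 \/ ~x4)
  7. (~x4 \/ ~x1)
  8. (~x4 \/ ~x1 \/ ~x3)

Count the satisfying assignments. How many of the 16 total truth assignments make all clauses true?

1

Satisfying assignments:
  x1=1 x2=0 x3=1 x4=0
That's 1 in total.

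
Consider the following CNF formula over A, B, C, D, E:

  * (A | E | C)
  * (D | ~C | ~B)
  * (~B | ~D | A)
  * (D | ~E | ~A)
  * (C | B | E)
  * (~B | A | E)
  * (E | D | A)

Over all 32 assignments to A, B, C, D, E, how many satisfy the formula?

Split on A, then E.
  A=1, E=1: remaining (B,C,D) ∈ {(0,0,1); (0,1,1); (1,0,1); (1,1,1)} — 4.
  A=1, E=0: 5 of the 8 assignments to (B,C,D) work.
  A=0, E=1: 5 of the 8 assignments to (B,C,D) work.
  A=0, E=0: remaining (B,C,D) ∈ {(0,1,1)} — 1.
Total: 4 + 5 + 5 + 1 = 15.

15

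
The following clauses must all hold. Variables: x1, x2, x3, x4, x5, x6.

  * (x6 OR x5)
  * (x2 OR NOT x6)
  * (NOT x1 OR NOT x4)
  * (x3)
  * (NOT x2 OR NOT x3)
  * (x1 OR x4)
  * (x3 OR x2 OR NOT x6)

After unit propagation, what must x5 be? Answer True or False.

(x3) is a unit clause: x3 = True.
(NOT x3 OR NOT x2): since x3 = True, the clause reduces to (NOT x2). x2 = False.
From (NOT x6 OR x2) and x2 = False: x6 = False.
(x6 OR x5) with x6 = False leaves only x5, so x5 = True.

True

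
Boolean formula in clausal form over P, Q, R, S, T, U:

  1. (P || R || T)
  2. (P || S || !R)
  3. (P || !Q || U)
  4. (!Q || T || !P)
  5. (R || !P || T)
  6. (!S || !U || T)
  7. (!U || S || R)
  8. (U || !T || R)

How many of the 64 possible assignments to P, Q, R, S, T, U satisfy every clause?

Split on P, then R.
  P=T, R=T: 11 of the 16 assignments to (Q,S,T,U) work.
  P=T, R=F: remaining (Q,S,T,U) ∈ {(F,T,T,T); (T,T,T,T)} — 2.
  P=F, R=T: remaining (Q,S,T,U) ∈ {(F,T,F,F); (F,T,T,F); (F,T,T,T); (T,T,T,T)} — 4.
  P=F, R=F: remaining (Q,S,T,U) ∈ {(F,T,T,T); (T,T,T,T)} — 2.
Total: 11 + 2 + 4 + 2 = 19.

19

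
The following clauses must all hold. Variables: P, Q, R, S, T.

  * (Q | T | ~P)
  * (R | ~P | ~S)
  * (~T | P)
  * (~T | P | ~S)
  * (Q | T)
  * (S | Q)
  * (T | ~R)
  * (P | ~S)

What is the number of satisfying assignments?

Satisfying assignments:
  P=F Q=T R=F S=F T=F
  P=T Q=F R=T S=T T=T
  P=T Q=T R=F S=F T=F
  P=T Q=T R=F S=F T=T
  P=T Q=T R=T S=F T=T
  P=T Q=T R=T S=T T=T
That's 6 in total.

6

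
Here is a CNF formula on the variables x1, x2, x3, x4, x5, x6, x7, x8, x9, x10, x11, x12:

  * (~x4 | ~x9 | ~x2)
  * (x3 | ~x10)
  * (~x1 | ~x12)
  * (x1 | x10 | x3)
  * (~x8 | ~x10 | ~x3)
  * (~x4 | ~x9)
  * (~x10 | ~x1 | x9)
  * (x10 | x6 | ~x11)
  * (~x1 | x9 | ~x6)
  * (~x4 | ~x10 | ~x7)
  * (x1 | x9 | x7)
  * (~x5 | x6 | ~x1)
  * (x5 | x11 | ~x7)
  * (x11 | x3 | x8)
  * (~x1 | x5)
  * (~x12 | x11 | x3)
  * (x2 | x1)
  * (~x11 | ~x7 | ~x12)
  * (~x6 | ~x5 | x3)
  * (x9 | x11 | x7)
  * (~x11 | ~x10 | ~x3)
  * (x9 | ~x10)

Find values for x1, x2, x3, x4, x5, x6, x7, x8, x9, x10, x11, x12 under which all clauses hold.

x1 = 0  x2 = 1  x3 = 1  x4 = 0  x5 = 1  x6 = 1  x7 = 0  x8 = 0  x9 = 1  x10 = 1  x11 = 0  x12 = 0

Pure literal: x4 appears only negated; assign x4 = False.
Pure literal: x12 appears only negated; assign x12 = False.
Try x1 = False.
  then x2 is forced to True.
Set x3 = True and propagate.
For the remaining variables, x5 = True, x6 = True, x7 = False, x8 = False, x9 = True, x10 = True, x11 = False works.
Every clause has at least one true literal under this assignment.
Check each clause:
  1. (~x9 | ~x2 | ~x4) — ~x4 is true.
  2. (x3 | ~x10) — x3 is true.
  3. (~x12 | ~x1) — ~x12 is true.
  4. (x10 | x3 | x1) — x10 is true.
  5. (~x3 | ~x10 | ~x8) — ~x8 is true.
  6. (~x9 | ~x4) — ~x4 is true.
  7. (~x10 | ~x1 | x9) — x9 is true.
  8. (~x11 | x10 | x6) — x10 is true.
  9. (~x1 | x9 | ~x6) — x9 is true.
  10. (~x4 | ~x10 | ~x7) — ~x7 is true.
  11. (x9 | x7 | x1) — x9 is true.
  12. (~x5 | ~x1 | x6) — ~x1 is true.
  13. (x11 | ~x7 | x5) — ~x7 is true.
  14. (x11 | x8 | x3) — x3 is true.
  15. (~x1 | x5) — x5 is true.
  16. (x3 | ~x12 | x11) — x3 is true.
  17. (x2 | x1) — x2 is true.
  18. (~x12 | ~x7 | ~x11) — ~x7 is true.
  19. (x3 | ~x6 | ~x5) — x3 is true.
  20. (x7 | x11 | x9) — x9 is true.
  21. (~x3 | ~x11 | ~x10) — ~x11 is true.
  22. (~x10 | x9) — x9 is true.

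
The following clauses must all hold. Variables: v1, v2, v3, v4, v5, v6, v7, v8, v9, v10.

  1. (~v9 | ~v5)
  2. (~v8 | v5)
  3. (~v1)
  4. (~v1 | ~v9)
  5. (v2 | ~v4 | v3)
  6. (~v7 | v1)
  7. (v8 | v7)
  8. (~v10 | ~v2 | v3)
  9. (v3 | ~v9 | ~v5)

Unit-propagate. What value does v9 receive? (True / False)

(~v1) is a unit clause: v1 = False.
From (v1 | ~v7) and v1 = False: v7 = False.
In (v8 | v7), v7 is now false; v8 must hold, so v8 = True.
(~v8 | v5) with v8 = True leaves only v5, so v5 = True.
(~v9 | ~v5): since v5 = True, the clause reduces to (~v9). v9 = False.

False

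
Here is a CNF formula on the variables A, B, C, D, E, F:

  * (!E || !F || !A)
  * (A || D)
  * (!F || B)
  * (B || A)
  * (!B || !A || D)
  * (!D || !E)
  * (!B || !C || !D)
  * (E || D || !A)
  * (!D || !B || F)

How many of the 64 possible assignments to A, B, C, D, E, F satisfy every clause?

6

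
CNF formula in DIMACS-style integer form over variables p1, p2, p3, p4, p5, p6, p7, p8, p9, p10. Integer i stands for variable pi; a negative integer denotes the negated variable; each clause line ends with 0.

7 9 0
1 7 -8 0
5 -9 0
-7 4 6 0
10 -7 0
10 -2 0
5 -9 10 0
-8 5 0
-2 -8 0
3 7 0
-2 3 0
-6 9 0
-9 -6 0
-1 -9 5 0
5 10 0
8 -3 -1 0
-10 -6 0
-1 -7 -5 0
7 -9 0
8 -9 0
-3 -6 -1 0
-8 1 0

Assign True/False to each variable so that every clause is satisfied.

p1 = False, p2 = False, p3 = True, p4 = True, p5 = True, p6 = False, p7 = True, p8 = False, p9 = False, p10 = True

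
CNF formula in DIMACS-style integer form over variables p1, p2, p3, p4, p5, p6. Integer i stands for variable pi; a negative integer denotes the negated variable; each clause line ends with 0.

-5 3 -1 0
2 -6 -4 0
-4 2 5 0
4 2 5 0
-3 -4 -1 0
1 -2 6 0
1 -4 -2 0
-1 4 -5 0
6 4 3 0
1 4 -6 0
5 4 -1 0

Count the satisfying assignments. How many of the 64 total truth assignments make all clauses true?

The models are:
  p1=0 p2=0 p3=0 p4=1 p5=1 p6=0
  p1=0 p2=0 p3=1 p4=0 p5=1 p6=0
  p1=0 p2=0 p3=1 p4=1 p5=1 p6=0
  p1=1 p2=1 p3=0 p4=1 p5=0 p6=0
  p1=1 p2=1 p3=0 p4=1 p5=0 p6=1
Count: 5.

5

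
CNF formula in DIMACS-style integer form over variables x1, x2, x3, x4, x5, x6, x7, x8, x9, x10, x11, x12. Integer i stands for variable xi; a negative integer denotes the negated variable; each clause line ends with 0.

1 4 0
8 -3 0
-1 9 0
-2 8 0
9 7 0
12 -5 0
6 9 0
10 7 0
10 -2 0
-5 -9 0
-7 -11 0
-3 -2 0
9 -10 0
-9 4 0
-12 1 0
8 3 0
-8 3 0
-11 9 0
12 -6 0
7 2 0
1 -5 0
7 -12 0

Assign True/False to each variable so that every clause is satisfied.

x1=F, x2=F, x3=T, x4=T, x5=F, x6=F, x7=T, x8=T, x9=T, x10=T, x11=F, x12=F

x4 occurs only positively in the remaining clauses — set x4 = True.
x5 occurs only negated in the remaining clauses — set x5 = False.
Branch on x1: take x1 = False.
  then x12 is forced to False.
  then x6 is forced to False.
  then x9 is forced to True.
Set x2 = False and propagate.
  then x7 is forced to True.
  then x11 is forced to False.
Try x3 = True.
  then x8 is forced to True.
x10 is now unconstrained; take x10 = True.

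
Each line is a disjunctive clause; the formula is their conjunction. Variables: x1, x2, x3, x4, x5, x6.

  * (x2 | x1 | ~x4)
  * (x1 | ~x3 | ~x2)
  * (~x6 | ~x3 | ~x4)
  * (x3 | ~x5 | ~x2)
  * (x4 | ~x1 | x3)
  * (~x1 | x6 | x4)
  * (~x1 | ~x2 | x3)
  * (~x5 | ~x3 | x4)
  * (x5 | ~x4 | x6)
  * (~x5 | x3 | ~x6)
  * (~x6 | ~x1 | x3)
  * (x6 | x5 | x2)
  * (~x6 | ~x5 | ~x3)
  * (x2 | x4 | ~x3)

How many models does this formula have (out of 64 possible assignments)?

9

Split on x3, then x4.
  x3=1, x4=1: remaining (x1,x2,x5,x6) ∈ {(1,0,1,0); (1,1,1,0)} — 2.
  x3=1, x4=0: remaining (x1,x2,x5,x6) ∈ {(1,1,0,1)} — 1.
  x3=0, x4=1: remaining (x1,x2,x5,x6) ∈ {(0,1,0,1); (1,0,1,0)} — 2.
  x3=0, x4=0: remaining (x1,x2,x5,x6) ∈ {(0,0,0,1); (0,0,1,0); (0,1,0,0); (0,1,0,1)} — 4.
Total: 2 + 1 + 2 + 4 = 9.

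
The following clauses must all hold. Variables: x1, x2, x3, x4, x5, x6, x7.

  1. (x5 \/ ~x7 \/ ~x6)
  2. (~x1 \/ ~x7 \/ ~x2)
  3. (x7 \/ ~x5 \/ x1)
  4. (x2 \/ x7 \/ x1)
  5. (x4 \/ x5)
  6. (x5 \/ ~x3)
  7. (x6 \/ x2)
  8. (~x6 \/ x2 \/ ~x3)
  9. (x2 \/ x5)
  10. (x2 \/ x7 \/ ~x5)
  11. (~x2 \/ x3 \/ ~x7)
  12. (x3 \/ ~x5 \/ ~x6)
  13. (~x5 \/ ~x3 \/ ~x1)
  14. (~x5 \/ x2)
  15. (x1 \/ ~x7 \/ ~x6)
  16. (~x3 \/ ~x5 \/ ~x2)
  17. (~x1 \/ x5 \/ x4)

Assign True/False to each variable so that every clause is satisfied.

x1=T, x2=T, x3=F, x4=F, x5=T, x6=F, x7=F

Check each clause:
  1. (~x7 \/ ~x6 \/ x5) — ~x7 is true.
  2. (~x7 \/ ~x2 \/ ~x1) — ~x7 is true.
  3. (x1 \/ ~x5 \/ x7) — x1 is true.
  4. (x1 \/ x7 \/ x2) — x1 is true.
  5. (x5 \/ x4) — x5 is true.
  6. (x5 \/ ~x3) — ~x3 is true.
  7. (x6 \/ x2) — x2 is true.
  8. (x2 \/ ~x6 \/ ~x3) — ~x6 is true.
  9. (x5 \/ x2) — x2 is true.
  10. (x2 \/ ~x5 \/ x7) — x2 is true.
  11. (~x7 \/ x3 \/ ~x2) — ~x7 is true.
  12. (~x6 \/ x3 \/ ~x5) — ~x6 is true.
  13. (~x5 \/ ~x1 \/ ~x3) — ~x3 is true.
  14. (x2 \/ ~x5) — x2 is true.
  15. (x1 \/ ~x7 \/ ~x6) — ~x7 is true.
  16. (~x3 \/ ~x5 \/ ~x2) — ~x3 is true.
  17. (x5 \/ x4 \/ ~x1) — x5 is true.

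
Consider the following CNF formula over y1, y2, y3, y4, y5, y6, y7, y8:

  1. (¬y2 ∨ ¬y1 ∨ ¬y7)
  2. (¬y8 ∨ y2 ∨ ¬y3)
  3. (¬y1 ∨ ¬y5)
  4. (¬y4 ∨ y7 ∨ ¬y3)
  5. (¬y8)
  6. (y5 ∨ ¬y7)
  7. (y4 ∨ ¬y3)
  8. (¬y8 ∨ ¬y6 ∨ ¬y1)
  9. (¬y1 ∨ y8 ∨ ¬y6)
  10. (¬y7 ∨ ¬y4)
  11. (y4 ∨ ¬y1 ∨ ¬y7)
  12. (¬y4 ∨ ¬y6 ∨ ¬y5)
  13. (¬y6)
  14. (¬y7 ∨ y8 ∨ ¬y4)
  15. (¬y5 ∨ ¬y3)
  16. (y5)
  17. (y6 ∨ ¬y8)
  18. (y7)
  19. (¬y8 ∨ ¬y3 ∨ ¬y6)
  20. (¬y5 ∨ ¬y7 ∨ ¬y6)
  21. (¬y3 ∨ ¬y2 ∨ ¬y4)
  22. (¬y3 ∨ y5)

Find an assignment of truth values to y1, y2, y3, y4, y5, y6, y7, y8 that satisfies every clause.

y1 = 0  y2 = 1  y3 = 0  y4 = 0  y5 = 1  y6 = 0  y7 = 1  y8 = 0

Check each clause:
  1. (¬y7 ∨ ¬y2 ∨ ¬y1) — ¬y1 is true.
  2. (y2 ∨ ¬y8 ∨ ¬y3) — ¬y8 is true.
  3. (¬y5 ∨ ¬y1) — ¬y1 is true.
  4. (¬y3 ∨ ¬y4 ∨ y7) — ¬y4 is true.
  5. (¬y8) — ¬y8 is true.
  6. (y5 ∨ ¬y7) — y5 is true.
  7. (y4 ∨ ¬y3) — ¬y3 is true.
  8. (¬y1 ∨ ¬y8 ∨ ¬y6) — ¬y8 is true.
  9. (¬y6 ∨ y8 ∨ ¬y1) — ¬y6 is true.
  10. (¬y7 ∨ ¬y4) — ¬y4 is true.
  11. (y4 ∨ ¬y7 ∨ ¬y1) — ¬y1 is true.
  12. (¬y5 ∨ ¬y6 ∨ ¬y4) — ¬y6 is true.
  13. (¬y6) — ¬y6 is true.
  14. (¬y7 ∨ ¬y4 ∨ y8) — ¬y4 is true.
  15. (¬y3 ∨ ¬y5) — ¬y3 is true.
  16. (y5) — y5 is true.
  17. (y6 ∨ ¬y8) — ¬y8 is true.
  18. (y7) — y7 is true.
  19. (¬y8 ∨ ¬y6 ∨ ¬y3) — ¬y8 is true.
  20. (¬y7 ∨ ¬y5 ∨ ¬y6) — ¬y6 is true.
  21. (¬y3 ∨ ¬y2 ∨ ¬y4) — ¬y4 is true.
  22. (y5 ∨ ¬y3) — ¬y3 is true.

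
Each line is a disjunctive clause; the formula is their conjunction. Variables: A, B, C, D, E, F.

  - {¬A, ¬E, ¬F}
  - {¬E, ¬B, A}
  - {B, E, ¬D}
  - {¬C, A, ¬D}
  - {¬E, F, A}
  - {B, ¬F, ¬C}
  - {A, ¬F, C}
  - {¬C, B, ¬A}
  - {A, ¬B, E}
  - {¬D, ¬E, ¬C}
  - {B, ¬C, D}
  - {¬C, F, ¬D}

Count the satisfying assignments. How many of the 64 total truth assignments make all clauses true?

15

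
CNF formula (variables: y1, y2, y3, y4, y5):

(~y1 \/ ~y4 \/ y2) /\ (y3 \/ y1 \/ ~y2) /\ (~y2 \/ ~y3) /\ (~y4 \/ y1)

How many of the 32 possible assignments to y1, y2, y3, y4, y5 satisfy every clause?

Split on y1, then y2.
  y1=T, y2=T: remaining (y3,y4,y5) ∈ {(F,F,F); (F,F,T); (F,T,F); (F,T,T)} — 4.
  y1=T, y2=F: remaining (y3,y4,y5) ∈ {(F,F,F); (F,F,T); (T,F,F); (T,F,T)} — 4.
  y1=F, y2=T: a clause becomes empty — 0.
  y1=F, y2=F: remaining (y3,y4,y5) ∈ {(F,F,F); (F,F,T); (T,F,F); (T,F,T)} — 4.
Total: 4 + 4 + 0 + 4 = 12.

12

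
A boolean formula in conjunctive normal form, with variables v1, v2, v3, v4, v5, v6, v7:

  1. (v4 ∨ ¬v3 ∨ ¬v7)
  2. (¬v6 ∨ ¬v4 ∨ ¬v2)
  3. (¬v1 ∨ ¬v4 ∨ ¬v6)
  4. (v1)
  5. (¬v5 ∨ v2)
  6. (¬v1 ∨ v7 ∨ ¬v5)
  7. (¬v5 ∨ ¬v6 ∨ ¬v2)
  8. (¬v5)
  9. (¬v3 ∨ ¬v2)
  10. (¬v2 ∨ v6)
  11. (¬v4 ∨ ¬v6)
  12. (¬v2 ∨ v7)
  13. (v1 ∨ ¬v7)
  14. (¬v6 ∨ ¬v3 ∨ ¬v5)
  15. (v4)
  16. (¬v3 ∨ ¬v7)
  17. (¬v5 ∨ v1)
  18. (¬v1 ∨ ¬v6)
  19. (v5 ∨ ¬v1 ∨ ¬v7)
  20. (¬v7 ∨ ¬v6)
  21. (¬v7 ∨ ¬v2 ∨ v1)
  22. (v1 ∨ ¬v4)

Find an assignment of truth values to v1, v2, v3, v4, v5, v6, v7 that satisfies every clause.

Unit propagation: (v1) forces v1 = True.
The clause (¬v5) is unit: v5 must be False.
(v4) is a unit clause, so v4 = True.
(¬v6) is a unit clause, so v6 = False.
The clause (¬v2) is unit: v2 must be False.
Unit propagation: (¬v7) forces v7 = False.
v3 is now unconstrained; take v3 = False.

v1=T, v2=F, v3=F, v4=T, v5=F, v6=F, v7=F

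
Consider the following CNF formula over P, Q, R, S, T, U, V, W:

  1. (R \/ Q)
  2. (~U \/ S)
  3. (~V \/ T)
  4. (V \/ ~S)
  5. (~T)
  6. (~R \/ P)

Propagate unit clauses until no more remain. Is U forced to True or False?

(~T) stands alone — T = False.
(T \/ ~V): since T = False, the clause reduces to (~V). V = False.
(~S \/ V) with V = False leaves only ~S, so S = False.
(S \/ ~U): since S = False, the clause reduces to (~U). U = False.

False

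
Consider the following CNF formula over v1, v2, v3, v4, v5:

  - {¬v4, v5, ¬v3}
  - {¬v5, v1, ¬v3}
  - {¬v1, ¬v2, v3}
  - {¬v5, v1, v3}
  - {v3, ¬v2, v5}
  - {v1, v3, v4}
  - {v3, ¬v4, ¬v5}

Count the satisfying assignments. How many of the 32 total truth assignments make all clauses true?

12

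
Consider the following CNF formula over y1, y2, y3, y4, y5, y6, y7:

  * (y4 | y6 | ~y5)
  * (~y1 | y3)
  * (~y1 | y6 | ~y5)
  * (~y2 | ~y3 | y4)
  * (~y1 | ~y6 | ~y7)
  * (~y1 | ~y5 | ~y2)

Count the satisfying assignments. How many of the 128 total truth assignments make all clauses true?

Split on y1, then y5.
  y1=1, y5=1: remaining (y2,y3,y4,y6,y7) ∈ {(0,1,0,1,0); (0,1,1,1,0)} — 2.
  y1=1, y5=0: 9 of the 32 assignments to (y2,y3,y4,y6,y7) work.
  y1=0, y5=1: y7 free; 11 ways for (y2,y3,y4,y6) × 2^1 = 22.
  y1=0, y5=0: y6, y7 free; 7 ways for (y2,y3,y4) × 2^2 = 28.
Total: 2 + 9 + 22 + 28 = 61.

61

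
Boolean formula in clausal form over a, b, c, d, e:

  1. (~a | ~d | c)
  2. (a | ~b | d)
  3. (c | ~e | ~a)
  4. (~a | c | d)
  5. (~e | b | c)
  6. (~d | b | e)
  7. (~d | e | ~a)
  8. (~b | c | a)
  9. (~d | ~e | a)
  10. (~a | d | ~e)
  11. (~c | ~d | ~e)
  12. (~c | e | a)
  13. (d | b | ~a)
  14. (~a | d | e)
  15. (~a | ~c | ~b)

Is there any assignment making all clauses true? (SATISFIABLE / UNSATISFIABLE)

SATISFIABLE

Try a = False.
Set b = False and propagate.
The remaining clauses are satisfied by c = False, d = False, e = False.
Every clause has at least one true literal under this assignment.
So a = F, b = F, c = F, d = F, e = F is a satisfying assignment.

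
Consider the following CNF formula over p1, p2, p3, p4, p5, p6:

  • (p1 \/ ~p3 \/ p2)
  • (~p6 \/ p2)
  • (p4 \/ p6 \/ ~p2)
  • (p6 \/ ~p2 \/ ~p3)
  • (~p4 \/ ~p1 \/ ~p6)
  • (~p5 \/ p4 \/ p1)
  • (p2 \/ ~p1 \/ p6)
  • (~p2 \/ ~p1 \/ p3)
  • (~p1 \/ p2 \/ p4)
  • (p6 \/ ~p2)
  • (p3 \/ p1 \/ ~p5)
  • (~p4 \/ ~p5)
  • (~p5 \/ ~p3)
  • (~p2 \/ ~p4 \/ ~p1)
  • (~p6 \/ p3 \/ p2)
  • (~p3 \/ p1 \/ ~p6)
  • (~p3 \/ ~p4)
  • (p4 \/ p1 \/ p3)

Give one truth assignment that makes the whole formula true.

p1=F, p2=T, p3=F, p4=T, p5=F, p6=T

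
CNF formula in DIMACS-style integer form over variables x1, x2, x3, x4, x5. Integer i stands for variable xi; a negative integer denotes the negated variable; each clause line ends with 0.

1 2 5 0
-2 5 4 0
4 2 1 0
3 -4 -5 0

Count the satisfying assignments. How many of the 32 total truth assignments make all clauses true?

18

Case analysis on x2 and x4:
  x2=1, x4=1: x1 free; 3 ways for (x3,x5) × 2^1 = 6.
  x2=1, x4=0: remaining (x1,x3,x5) ∈ {(0,0,1); (0,1,1); (1,0,1); (1,1,1)} — 4.
  x2=0, x4=1: remaining (x1,x3,x5) ∈ {(0,1,1); (1,0,0); (1,1,0); (1,1,1)} — 4.
  x2=0, x4=0: remaining (x1,x3,x5) ∈ {(1,0,0); (1,0,1); (1,1,0); (1,1,1)} — 4.
Total: 6 + 4 + 4 + 4 = 18.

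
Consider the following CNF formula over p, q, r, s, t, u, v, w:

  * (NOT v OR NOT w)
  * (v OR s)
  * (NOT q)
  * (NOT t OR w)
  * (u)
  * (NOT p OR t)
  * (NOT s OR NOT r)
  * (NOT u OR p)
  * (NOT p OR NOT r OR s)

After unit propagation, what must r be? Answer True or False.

(NOT q) stands alone — q = False.
(u) is a unit clause: u = True.
(NOT u OR p): since u = True, the clause reduces to (p). p = True.
(t OR NOT p): since p = True, the clause reduces to (t). t = True.
In (w OR NOT t), NOT t is now false; w must hold, so w = True.
From (NOT v OR NOT w) and w = True: v = False.
In (s OR v), v is now false; s must hold, so s = True.
(NOT r OR NOT s) with s = True leaves only NOT r, so r = False.

False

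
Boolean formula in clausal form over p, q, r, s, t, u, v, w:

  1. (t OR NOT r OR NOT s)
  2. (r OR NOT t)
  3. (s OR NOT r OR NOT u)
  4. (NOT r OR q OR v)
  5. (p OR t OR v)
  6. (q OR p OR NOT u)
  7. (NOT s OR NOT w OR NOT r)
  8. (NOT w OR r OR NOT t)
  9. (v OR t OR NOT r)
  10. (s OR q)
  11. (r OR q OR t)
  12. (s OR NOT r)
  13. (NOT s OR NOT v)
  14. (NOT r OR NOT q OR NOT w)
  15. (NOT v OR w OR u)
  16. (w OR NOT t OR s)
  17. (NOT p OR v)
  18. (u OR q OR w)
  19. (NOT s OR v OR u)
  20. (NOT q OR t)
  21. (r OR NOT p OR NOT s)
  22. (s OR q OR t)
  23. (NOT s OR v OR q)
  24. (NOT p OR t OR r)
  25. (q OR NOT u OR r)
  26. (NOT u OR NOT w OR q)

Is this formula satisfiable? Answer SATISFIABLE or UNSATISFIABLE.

SATISFIABLE

Try p = False.
The remaining clauses are satisfied by q = True, r = True, s = True, t = True, u = True, v = False, w = False.
So p=False, q=True, r=True, s=True, t=True, u=True, v=False, w=False is a satisfying assignment.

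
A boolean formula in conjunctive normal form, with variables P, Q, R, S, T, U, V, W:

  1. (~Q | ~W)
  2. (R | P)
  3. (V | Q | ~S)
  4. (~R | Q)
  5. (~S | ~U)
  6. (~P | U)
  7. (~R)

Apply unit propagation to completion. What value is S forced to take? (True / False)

Unit clause (~R) sets R = False.
(R | P) with R = False leaves only P, so P = True.
From (U | ~P) and P = True: U = True.
(~S | ~U) with U = True leaves only ~S, so S = False.

False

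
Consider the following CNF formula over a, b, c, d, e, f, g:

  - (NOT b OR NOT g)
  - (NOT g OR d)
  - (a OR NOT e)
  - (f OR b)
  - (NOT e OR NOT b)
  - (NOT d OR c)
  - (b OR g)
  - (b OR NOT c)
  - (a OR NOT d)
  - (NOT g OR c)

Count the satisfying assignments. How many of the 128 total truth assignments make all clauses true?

10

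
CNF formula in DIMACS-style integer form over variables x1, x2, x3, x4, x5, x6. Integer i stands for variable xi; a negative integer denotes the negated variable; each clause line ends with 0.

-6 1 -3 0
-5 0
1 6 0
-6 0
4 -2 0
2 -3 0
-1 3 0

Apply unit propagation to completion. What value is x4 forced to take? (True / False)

True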